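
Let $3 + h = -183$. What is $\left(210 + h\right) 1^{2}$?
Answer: $24$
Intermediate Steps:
$h = -186$ ($h = -3 - 183 = -186$)
$\left(210 + h\right) 1^{2} = \left(210 - 186\right) 1^{2} = 24 \cdot 1 = 24$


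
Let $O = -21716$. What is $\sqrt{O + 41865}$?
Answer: $\sqrt{20149} \approx 141.95$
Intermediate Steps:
$\sqrt{O + 41865} = \sqrt{-21716 + 41865} = \sqrt{20149}$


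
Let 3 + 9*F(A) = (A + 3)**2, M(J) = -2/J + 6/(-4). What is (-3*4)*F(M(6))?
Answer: 59/27 ≈ 2.1852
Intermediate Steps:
M(J) = -3/2 - 2/J (M(J) = -2/J + 6*(-1/4) = -2/J - 3/2 = -3/2 - 2/J)
F(A) = -1/3 + (3 + A)**2/9 (F(A) = -1/3 + (A + 3)**2/9 = -1/3 + (3 + A)**2/9)
(-3*4)*F(M(6)) = (-3*4)*(-1/3 + (3 + (-3/2 - 2/6))**2/9) = -12*(-1/3 + (3 + (-3/2 - 2*1/6))**2/9) = -12*(-1/3 + (3 + (-3/2 - 1/3))**2/9) = -12*(-1/3 + (3 - 11/6)**2/9) = -12*(-1/3 + (7/6)**2/9) = -12*(-1/3 + (1/9)*(49/36)) = -12*(-1/3 + 49/324) = -12*(-59/324) = 59/27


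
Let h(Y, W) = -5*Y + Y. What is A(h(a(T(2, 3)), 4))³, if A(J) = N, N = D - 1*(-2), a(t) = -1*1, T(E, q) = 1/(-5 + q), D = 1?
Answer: 27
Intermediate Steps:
a(t) = -1
N = 3 (N = 1 - 1*(-2) = 1 + 2 = 3)
h(Y, W) = -4*Y
A(J) = 3
A(h(a(T(2, 3)), 4))³ = 3³ = 27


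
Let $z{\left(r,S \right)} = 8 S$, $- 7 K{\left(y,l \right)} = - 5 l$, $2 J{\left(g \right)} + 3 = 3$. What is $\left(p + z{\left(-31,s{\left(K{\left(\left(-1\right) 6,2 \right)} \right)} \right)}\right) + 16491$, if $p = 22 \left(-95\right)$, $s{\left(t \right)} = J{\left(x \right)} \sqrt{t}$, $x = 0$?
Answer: $14401$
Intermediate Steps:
$J{\left(g \right)} = 0$ ($J{\left(g \right)} = - \frac{3}{2} + \frac{1}{2} \cdot 3 = - \frac{3}{2} + \frac{3}{2} = 0$)
$K{\left(y,l \right)} = \frac{5 l}{7}$ ($K{\left(y,l \right)} = - \frac{\left(-5\right) l}{7} = \frac{5 l}{7}$)
$s{\left(t \right)} = 0$ ($s{\left(t \right)} = 0 \sqrt{t} = 0$)
$p = -2090$
$\left(p + z{\left(-31,s{\left(K{\left(\left(-1\right) 6,2 \right)} \right)} \right)}\right) + 16491 = \left(-2090 + 8 \cdot 0\right) + 16491 = \left(-2090 + 0\right) + 16491 = -2090 + 16491 = 14401$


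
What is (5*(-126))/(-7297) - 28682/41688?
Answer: -91514557/152098668 ≈ -0.60168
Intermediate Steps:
(5*(-126))/(-7297) - 28682/41688 = -630*(-1/7297) - 28682*1/41688 = 630/7297 - 14341/20844 = -91514557/152098668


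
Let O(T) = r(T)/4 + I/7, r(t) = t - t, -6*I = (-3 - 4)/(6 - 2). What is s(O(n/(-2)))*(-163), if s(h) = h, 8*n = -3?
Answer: -163/24 ≈ -6.7917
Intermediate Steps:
I = 7/24 (I = -(-3 - 4)/(6*(6 - 2)) = -(-7)/(6*4) = -1/6*(-7/4) = 7/24 ≈ 0.29167)
r(t) = 0
n = -3/8 (n = (1/8)*(-3) = -3/8 ≈ -0.37500)
O(T) = 1/24 (O(T) = 0/4 + (7/24)/7 = 0*(1/4) + (7/24)*(1/7) = 0 + 1/24 = 1/24)
s(O(n/(-2)))*(-163) = (1/24)*(-163) = -163/24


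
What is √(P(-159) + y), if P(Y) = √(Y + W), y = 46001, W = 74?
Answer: √(46001 + I*√85) ≈ 214.48 + 0.021*I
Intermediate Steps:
P(Y) = √(74 + Y) (P(Y) = √(Y + 74) = √(74 + Y))
√(P(-159) + y) = √(√(74 - 159) + 46001) = √(√(-85) + 46001) = √(I*√85 + 46001) = √(46001 + I*√85)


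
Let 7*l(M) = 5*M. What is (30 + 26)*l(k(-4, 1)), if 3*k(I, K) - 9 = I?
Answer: 200/3 ≈ 66.667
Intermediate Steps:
k(I, K) = 3 + I/3
l(M) = 5*M/7 (l(M) = (5*M)/7 = 5*M/7)
(30 + 26)*l(k(-4, 1)) = (30 + 26)*(5*(3 + (⅓)*(-4))/7) = 56*(5*(3 - 4/3)/7) = 56*((5/7)*(5/3)) = 56*(25/21) = 200/3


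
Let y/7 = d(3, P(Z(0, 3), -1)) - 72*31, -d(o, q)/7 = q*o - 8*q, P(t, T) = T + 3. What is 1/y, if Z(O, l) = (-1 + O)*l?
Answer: -1/15134 ≈ -6.6076e-5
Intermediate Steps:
Z(O, l) = l*(-1 + O)
P(t, T) = 3 + T
d(o, q) = 56*q - 7*o*q (d(o, q) = -7*(q*o - 8*q) = -7*(o*q - 8*q) = -7*(-8*q + o*q) = 56*q - 7*o*q)
y = -15134 (y = 7*(7*(3 - 1)*(8 - 1*3) - 72*31) = 7*(7*2*(8 - 3) - 2232) = 7*(7*2*5 - 2232) = 7*(70 - 2232) = 7*(-2162) = -15134)
1/y = 1/(-15134) = -1/15134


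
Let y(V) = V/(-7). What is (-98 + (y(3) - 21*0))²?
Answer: 474721/49 ≈ 9688.2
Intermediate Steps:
y(V) = -V/7 (y(V) = V*(-⅐) = -V/7)
(-98 + (y(3) - 21*0))² = (-98 + (-⅐*3 - 21*0))² = (-98 + (-3/7 + 0))² = (-98 - 3/7)² = (-689/7)² = 474721/49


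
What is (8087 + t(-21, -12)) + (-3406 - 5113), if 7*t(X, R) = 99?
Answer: -2925/7 ≈ -417.86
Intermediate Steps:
t(X, R) = 99/7 (t(X, R) = (1/7)*99 = 99/7)
(8087 + t(-21, -12)) + (-3406 - 5113) = (8087 + 99/7) + (-3406 - 5113) = 56708/7 - 8519 = -2925/7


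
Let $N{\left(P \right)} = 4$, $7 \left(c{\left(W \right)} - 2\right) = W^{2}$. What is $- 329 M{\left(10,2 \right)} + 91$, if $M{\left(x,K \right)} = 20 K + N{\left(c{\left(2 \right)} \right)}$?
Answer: $-14385$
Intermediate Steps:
$c{\left(W \right)} = 2 + \frac{W^{2}}{7}$
$M{\left(x,K \right)} = 4 + 20 K$ ($M{\left(x,K \right)} = 20 K + 4 = 4 + 20 K$)
$- 329 M{\left(10,2 \right)} + 91 = - 329 \left(4 + 20 \cdot 2\right) + 91 = - 329 \left(4 + 40\right) + 91 = \left(-329\right) 44 + 91 = -14476 + 91 = -14385$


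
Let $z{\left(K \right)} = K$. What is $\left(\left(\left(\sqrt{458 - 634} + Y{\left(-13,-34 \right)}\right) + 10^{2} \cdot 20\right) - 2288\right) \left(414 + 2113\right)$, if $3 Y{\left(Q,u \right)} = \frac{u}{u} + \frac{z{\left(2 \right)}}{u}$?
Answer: $- \frac{37076144}{51} + 10108 i \sqrt{11} \approx -7.2698 \cdot 10^{5} + 33524.0 i$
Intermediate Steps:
$Y{\left(Q,u \right)} = \frac{1}{3} + \frac{2}{3 u}$ ($Y{\left(Q,u \right)} = \frac{\frac{u}{u} + \frac{2}{u}}{3} = \frac{1 + \frac{2}{u}}{3} = \frac{1}{3} + \frac{2}{3 u}$)
$\left(\left(\left(\sqrt{458 - 634} + Y{\left(-13,-34 \right)}\right) + 10^{2} \cdot 20\right) - 2288\right) \left(414 + 2113\right) = \left(\left(\left(\sqrt{458 - 634} + \frac{2 - 34}{3 \left(-34\right)}\right) + 10^{2} \cdot 20\right) - 2288\right) \left(414 + 2113\right) = \left(\left(\left(\sqrt{-176} + \frac{1}{3} \left(- \frac{1}{34}\right) \left(-32\right)\right) + 100 \cdot 20\right) - 2288\right) 2527 = \left(\left(\left(4 i \sqrt{11} + \frac{16}{51}\right) + 2000\right) - 2288\right) 2527 = \left(\left(\left(\frac{16}{51} + 4 i \sqrt{11}\right) + 2000\right) - 2288\right) 2527 = \left(\left(\frac{102016}{51} + 4 i \sqrt{11}\right) - 2288\right) 2527 = \left(- \frac{14672}{51} + 4 i \sqrt{11}\right) 2527 = - \frac{37076144}{51} + 10108 i \sqrt{11}$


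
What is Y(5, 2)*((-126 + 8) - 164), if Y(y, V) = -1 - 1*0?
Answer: 282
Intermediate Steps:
Y(y, V) = -1 (Y(y, V) = -1 + 0 = -1)
Y(5, 2)*((-126 + 8) - 164) = -((-126 + 8) - 164) = -(-118 - 164) = -1*(-282) = 282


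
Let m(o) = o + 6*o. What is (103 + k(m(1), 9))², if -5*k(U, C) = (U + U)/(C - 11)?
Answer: 272484/25 ≈ 10899.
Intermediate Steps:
m(o) = 7*o
k(U, C) = -2*U/(5*(-11 + C)) (k(U, C) = -(U + U)/(5*(C - 11)) = -2*U/(5*(-11 + C)))
(103 + k(m(1), 9))² = (103 - 2*7*1/(-55 + 5*9))² = (103 - 2*7/(-55 + 45))² = (103 - 2*7/(-10))² = (103 - 2*7*(-⅒))² = (103 + 7/5)² = (522/5)² = 272484/25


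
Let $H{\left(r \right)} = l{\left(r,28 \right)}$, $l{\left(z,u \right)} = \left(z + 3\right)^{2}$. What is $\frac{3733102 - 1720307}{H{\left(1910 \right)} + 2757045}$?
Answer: $\frac{2012795}{6416614} \approx 0.31368$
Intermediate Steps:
$l{\left(z,u \right)} = \left(3 + z\right)^{2}$
$H{\left(r \right)} = \left(3 + r\right)^{2}$
$\frac{3733102 - 1720307}{H{\left(1910 \right)} + 2757045} = \frac{3733102 - 1720307}{\left(3 + 1910\right)^{2} + 2757045} = \frac{2012795}{1913^{2} + 2757045} = \frac{2012795}{3659569 + 2757045} = \frac{2012795}{6416614}$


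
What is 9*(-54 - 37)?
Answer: -819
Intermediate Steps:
9*(-54 - 37) = 9*(-91) = -819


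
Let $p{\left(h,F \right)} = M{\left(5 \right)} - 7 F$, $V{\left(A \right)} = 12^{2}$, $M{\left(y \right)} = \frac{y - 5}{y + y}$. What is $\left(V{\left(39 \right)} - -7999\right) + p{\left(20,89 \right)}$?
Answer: $7520$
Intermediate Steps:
$M{\left(y \right)} = \frac{-5 + y}{2 y}$
$V{\left(A \right)} = 144$
$p{\left(h,F \right)} = - 7 F$ ($p{\left(h,F \right)} = \frac{-5 + 5}{2 \cdot 5} - 7 F = \frac{1}{2} \cdot \frac{1}{5} \cdot 0 - 7 F = 0 - 7 F = - 7 F$)
$\left(V{\left(39 \right)} - -7999\right) + p{\left(20,89 \right)} = \left(144 - -7999\right) - 623 = \left(144 + 7999\right) - 623 = 8143 - 623 = 7520$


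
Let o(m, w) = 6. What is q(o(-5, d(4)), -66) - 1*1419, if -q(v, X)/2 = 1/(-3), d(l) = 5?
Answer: -4255/3 ≈ -1418.3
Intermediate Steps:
q(v, X) = ⅔ (q(v, X) = -2/(-3) = -2*(-⅓) = ⅔)
q(o(-5, d(4)), -66) - 1*1419 = ⅔ - 1*1419 = ⅔ - 1419 = -4255/3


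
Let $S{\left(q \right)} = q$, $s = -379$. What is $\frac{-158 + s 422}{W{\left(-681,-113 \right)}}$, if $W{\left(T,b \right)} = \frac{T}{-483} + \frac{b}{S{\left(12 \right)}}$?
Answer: $\frac{309305472}{15469} \approx 19995.0$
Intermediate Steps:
$W{\left(T,b \right)} = - \frac{T}{483} + \frac{b}{12}$ ($W{\left(T,b \right)} = \frac{T}{-483} + \frac{b}{12} = T \left(- \frac{1}{483}\right) + b \frac{1}{12} = - \frac{T}{483} + \frac{b}{12}$)
$\frac{-158 + s 422}{W{\left(-681,-113 \right)}} = \frac{-158 - 159938}{\left(- \frac{1}{483}\right) \left(-681\right) + \frac{1}{12} \left(-113\right)} = \frac{-158 - 159938}{\frac{227}{161} - \frac{113}{12}} = - \frac{160096}{- \frac{15469}{1932}} = \left(-160096\right) \left(- \frac{1932}{15469}\right) = \frac{309305472}{15469}$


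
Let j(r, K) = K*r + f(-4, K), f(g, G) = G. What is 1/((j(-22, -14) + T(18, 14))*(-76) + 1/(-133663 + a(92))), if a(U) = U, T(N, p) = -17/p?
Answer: -934997/20805286109 ≈ -4.4940e-5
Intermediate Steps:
j(r, K) = K + K*r (j(r, K) = K*r + K = K + K*r)
1/((j(-22, -14) + T(18, 14))*(-76) + 1/(-133663 + a(92))) = 1/((-14*(1 - 22) - 17/14)*(-76) + 1/(-133663 + 92)) = 1/((-14*(-21) - 17*1/14)*(-76) + 1/(-133571)) = 1/((294 - 17/14)*(-76) - 1/133571) = 1/((4099/14)*(-76) - 1/133571) = 1/(-155762/7 - 1/133571) = 1/(-20805286109/934997) = -934997/20805286109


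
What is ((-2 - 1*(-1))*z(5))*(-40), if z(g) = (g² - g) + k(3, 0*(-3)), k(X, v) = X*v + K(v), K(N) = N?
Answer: 800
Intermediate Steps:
k(X, v) = v + X*v (k(X, v) = X*v + v = v + X*v)
z(g) = g² - g (z(g) = (g² - g) + (0*(-3))*(1 + 3) = (g² - g) + 0*4 = (g² - g) + 0 = g² - g)
((-2 - 1*(-1))*z(5))*(-40) = ((-2 - 1*(-1))*(5*(-1 + 5)))*(-40) = ((-2 + 1)*(5*4))*(-40) = -1*20*(-40) = -20*(-40) = 800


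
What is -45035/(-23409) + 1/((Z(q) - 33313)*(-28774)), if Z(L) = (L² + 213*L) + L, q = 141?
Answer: 21694904537371/11276918415972 ≈ 1.9238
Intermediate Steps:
Z(L) = L² + 214*L
-45035/(-23409) + 1/((Z(q) - 33313)*(-28774)) = -45035/(-23409) + 1/(141*(214 + 141) - 33313*(-28774)) = -45035*(-1/23409) - 1/28774/(141*355 - 33313) = 45035/23409 - 1/28774/(50055 - 33313) = 45035/23409 - 1/28774/16742 = 45035/23409 + (1/16742)*(-1/28774) = 45035/23409 - 1/481734308 = 21694904537371/11276918415972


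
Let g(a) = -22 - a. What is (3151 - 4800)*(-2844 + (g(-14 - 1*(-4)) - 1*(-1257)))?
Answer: 2636751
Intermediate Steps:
(3151 - 4800)*(-2844 + (g(-14 - 1*(-4)) - 1*(-1257))) = (3151 - 4800)*(-2844 + ((-22 - (-14 - 1*(-4))) - 1*(-1257))) = -1649*(-2844 + ((-22 - (-14 + 4)) + 1257)) = -1649*(-2844 + ((-22 - 1*(-10)) + 1257)) = -1649*(-2844 + ((-22 + 10) + 1257)) = -1649*(-2844 + (-12 + 1257)) = -1649*(-2844 + 1245) = -1649*(-1599) = 2636751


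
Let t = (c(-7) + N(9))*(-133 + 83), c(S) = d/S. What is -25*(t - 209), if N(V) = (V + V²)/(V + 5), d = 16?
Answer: 72825/7 ≈ 10404.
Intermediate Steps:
c(S) = 16/S
N(V) = (V + V²)/(5 + V)
t = -1450/7 (t = (16/(-7) + 9*(1 + 9)/(5 + 9))*(-133 + 83) = (16*(-⅐) + 9*10/14)*(-50) = (-16/7 + 9*(1/14)*10)*(-50) = (-16/7 + 45/7)*(-50) = (29/7)*(-50) = -1450/7 ≈ -207.14)
-25*(t - 209) = -25*(-1450/7 - 209) = -25*(-2913/7) = 72825/7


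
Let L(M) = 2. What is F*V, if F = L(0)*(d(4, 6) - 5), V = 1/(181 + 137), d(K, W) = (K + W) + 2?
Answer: 7/159 ≈ 0.044025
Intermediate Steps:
d(K, W) = 2 + K + W
V = 1/318 ≈ 0.0031447
F = 14 (F = 2*((2 + 4 + 6) - 5) = 2*(12 - 5) = 2*7 = 14)
F*V = 14*(1/318) = 7/159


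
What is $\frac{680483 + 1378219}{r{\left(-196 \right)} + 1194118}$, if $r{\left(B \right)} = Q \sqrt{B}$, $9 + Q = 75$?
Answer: $\frac{614583278709}{356479662925} - \frac{475560162 i}{356479662925} \approx 1.724 - 0.001334 i$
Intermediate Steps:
$Q = 66$ ($Q = -9 + 75 = 66$)
$r{\left(B \right)} = 66 \sqrt{B}$
$\frac{680483 + 1378219}{r{\left(-196 \right)} + 1194118} = \frac{680483 + 1378219}{66 \sqrt{-196} + 1194118} = \frac{2058702}{66 \cdot 14 i + 1194118} = \frac{2058702}{924 i + 1194118} = \frac{2058702}{1194118 + 924 i} = 2058702 \frac{1194118 - 924 i}{1425918651700} = \frac{1029351 \left(1194118 - 924 i\right)}{712959325850}$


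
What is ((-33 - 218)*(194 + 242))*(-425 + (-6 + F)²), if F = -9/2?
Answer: 34444981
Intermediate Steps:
F = -9/2 (F = -9*½ = -9/2 ≈ -4.5000)
((-33 - 218)*(194 + 242))*(-425 + (-6 + F)²) = ((-33 - 218)*(194 + 242))*(-425 + (-6 - 9/2)²) = (-251*436)*(-425 + (-21/2)²) = -109436*(-425 + 441/4) = -109436*(-1259/4) = 34444981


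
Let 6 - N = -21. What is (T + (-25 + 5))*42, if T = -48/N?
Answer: -2744/3 ≈ -914.67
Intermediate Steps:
N = 27 (N = 6 - 1*(-21) = 6 + 21 = 27)
T = -16/9 (T = -48/27 = -48*1/27 = -16/9 ≈ -1.7778)
(T + (-25 + 5))*42 = (-16/9 + (-25 + 5))*42 = (-16/9 - 20)*42 = -196/9*42 = -2744/3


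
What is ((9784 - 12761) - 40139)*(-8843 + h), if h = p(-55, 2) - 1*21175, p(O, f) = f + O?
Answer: 1296541236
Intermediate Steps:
p(O, f) = O + f
h = -21228 (h = (-55 + 2) - 1*21175 = -53 - 21175 = -21228)
((9784 - 12761) - 40139)*(-8843 + h) = ((9784 - 12761) - 40139)*(-8843 - 21228) = (-2977 - 40139)*(-30071) = -43116*(-30071) = 1296541236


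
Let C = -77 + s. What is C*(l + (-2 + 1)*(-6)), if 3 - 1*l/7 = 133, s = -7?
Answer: 75936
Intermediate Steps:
l = -910 (l = 21 - 7*133 = 21 - 931 = -910)
C = -84 (C = -77 - 7 = -84)
C*(l + (-2 + 1)*(-6)) = -84*(-910 + (-2 + 1)*(-6)) = -84*(-910 - 1*(-6)) = -84*(-910 + 6) = -84*(-904) = 75936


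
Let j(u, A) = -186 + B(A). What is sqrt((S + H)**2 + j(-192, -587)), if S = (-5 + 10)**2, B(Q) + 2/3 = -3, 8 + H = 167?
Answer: sqrt(302997)/3 ≈ 183.48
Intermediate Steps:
H = 159 (H = -8 + 167 = 159)
B(Q) = -11/3 (B(Q) = -2/3 - 3 = -11/3)
j(u, A) = -569/3 (j(u, A) = -186 - 11/3 = -569/3)
S = 25 (S = 5**2 = 25)
sqrt((S + H)**2 + j(-192, -587)) = sqrt((25 + 159)**2 - 569/3) = sqrt(184**2 - 569/3) = sqrt(33856 - 569/3) = sqrt(100999/3) = sqrt(302997)/3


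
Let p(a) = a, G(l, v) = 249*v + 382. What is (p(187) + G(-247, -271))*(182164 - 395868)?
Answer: 14298934640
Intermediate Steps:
G(l, v) = 382 + 249*v
(p(187) + G(-247, -271))*(182164 - 395868) = (187 + (382 + 249*(-271)))*(182164 - 395868) = (187 + (382 - 67479))*(-213704) = (187 - 67097)*(-213704) = -66910*(-213704) = 14298934640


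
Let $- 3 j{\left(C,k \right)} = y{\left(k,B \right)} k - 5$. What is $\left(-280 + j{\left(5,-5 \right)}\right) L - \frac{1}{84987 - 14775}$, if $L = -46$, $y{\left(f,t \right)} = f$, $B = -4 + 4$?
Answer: $\frac{925862239}{70212} \approx 13187.0$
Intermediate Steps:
$B = 0$
$j{\left(C,k \right)} = \frac{5}{3} - \frac{k^{2}}{3}$ ($j{\left(C,k \right)} = - \frac{k k - 5}{3} = - \frac{k^{2} - 5}{3} = - \frac{-5 + k^{2}}{3} = \frac{5}{3} - \frac{k^{2}}{3}$)
$\left(-280 + j{\left(5,-5 \right)}\right) L - \frac{1}{84987 - 14775} = \left(-280 + \left(\frac{5}{3} - \frac{\left(-5\right)^{2}}{3}\right)\right) \left(-46\right) - \frac{1}{84987 - 14775} = \left(-280 + \left(\frac{5}{3} - \frac{25}{3}\right)\right) \left(-46\right) - \frac{1}{70212} = \left(-280 - \frac{20}{3}\right) \left(-46\right) - \frac{1}{70212} = \left(- \frac{860}{3}\right) \left(-46\right) - \frac{1}{70212} = \frac{39560}{3} - \frac{1}{70212} = \frac{925862239}{70212}$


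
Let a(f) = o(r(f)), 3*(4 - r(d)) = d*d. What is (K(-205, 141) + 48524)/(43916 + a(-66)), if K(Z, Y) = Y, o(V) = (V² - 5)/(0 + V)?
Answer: 70466920/61493669 ≈ 1.1459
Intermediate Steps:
r(d) = 4 - d²/3 (r(d) = 4 - d*d/3 = 4 - d²/3)
o(V) = (-5 + V²)/V
a(f) = 4 - 5/(4 - f²/3) - f²/3 (a(f) = (4 - f²/3) - 5/(4 - f²/3) = 4 - 5/(4 - f²/3) - f²/3)
(K(-205, 141) + 48524)/(43916 + a(-66)) = (141 + 48524)/(43916 + (45 - (12 - 1*(-66)²)²)/(3*(-12 + (-66)²))) = 48665/(43916 + (45 - (12 - 1*4356)²)/(3*(-12 + 4356))) = 48665/(43916 + (⅓)*(45 - (12 - 4356)²)/4344) = 48665/(43916 + (⅓)*(1/4344)*(45 - 1*(-4344)²)) = 48665/(43916 + (⅓)*(1/4344)*(45 - 1*18870336)) = 48665/(43916 + (⅓)*(1/4344)*(45 - 18870336)) = 48665/(43916 + (⅓)*(1/4344)*(-18870291)) = 48665/(43916 - 2096699/1448) = 48665/(61493669/1448) = 48665*(1448/61493669) = 70466920/61493669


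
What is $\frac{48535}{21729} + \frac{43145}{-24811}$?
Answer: $\frac{266704180}{539118219} \approx 0.4947$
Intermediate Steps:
$\frac{48535}{21729} + \frac{43145}{-24811} = 48535 \cdot \frac{1}{21729} + 43145 \left(- \frac{1}{24811}\right) = \frac{48535}{21729} - \frac{43145}{24811} = \frac{266704180}{539118219}$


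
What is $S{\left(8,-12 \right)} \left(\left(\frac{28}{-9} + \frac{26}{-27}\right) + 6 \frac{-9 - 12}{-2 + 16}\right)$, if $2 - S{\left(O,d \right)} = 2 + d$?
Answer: $- \frac{1412}{9} \approx -156.89$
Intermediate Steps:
$S{\left(O,d \right)} = - d$ ($S{\left(O,d \right)} = 2 - \left(2 + d\right) = - d$)
$S{\left(8,-12 \right)} \left(\left(\frac{28}{-9} + \frac{26}{-27}\right) + 6 \frac{-9 - 12}{-2 + 16}\right) = \left(-1\right) \left(-12\right) \left(\left(\frac{28}{-9} + \frac{26}{-27}\right) + 6 \frac{-9 - 12}{-2 + 16}\right) = 12 \left(\left(28 \left(- \frac{1}{9}\right) + 26 \left(- \frac{1}{27}\right)\right) + 6 \left(- \frac{21}{14}\right)\right) = 12 \left(\left(- \frac{28}{9} - \frac{26}{27}\right) + 6 \left(\left(-21\right) \frac{1}{14}\right)\right) = 12 \left(- \frac{110}{27} + 6 \left(- \frac{3}{2}\right)\right) = 12 \left(- \frac{110}{27} - 9\right) = 12 \left(- \frac{353}{27}\right) = - \frac{1412}{9}$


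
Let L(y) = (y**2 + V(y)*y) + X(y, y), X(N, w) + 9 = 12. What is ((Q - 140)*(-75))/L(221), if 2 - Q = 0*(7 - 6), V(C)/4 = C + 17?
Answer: 575/14402 ≈ 0.039925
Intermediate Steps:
X(N, w) = 3 (X(N, w) = -9 + 12 = 3)
V(C) = 68 + 4*C (V(C) = 4*(C + 17) = 4*(17 + C) = 68 + 4*C)
Q = 2 (Q = 2 - 0*(7 - 6) = 2 - 0 = 2 - 1*0 = 2 + 0 = 2)
L(y) = 3 + y**2 + y*(68 + 4*y) (L(y) = (y**2 + (68 + 4*y)*y) + 3 = (y**2 + y*(68 + 4*y)) + 3 = 3 + y**2 + y*(68 + 4*y))
((Q - 140)*(-75))/L(221) = ((2 - 140)*(-75))/(3 + 5*221**2 + 68*221) = (-138*(-75))/(3 + 5*48841 + 15028) = 10350/(3 + 244205 + 15028) = 10350/259236 = 10350*(1/259236) = 575/14402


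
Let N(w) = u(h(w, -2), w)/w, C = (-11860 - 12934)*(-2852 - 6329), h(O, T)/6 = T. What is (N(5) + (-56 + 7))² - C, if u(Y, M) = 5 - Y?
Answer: -5690790866/25 ≈ -2.2763e+8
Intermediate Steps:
h(O, T) = 6*T
C = 227633714 (C = -24794*(-9181) = 227633714)
N(w) = 17/w (N(w) = (5 - 6*(-2))/w = (5 - 1*(-12))/w = (5 + 12)/w = 17/w)
(N(5) + (-56 + 7))² - C = (17/5 + (-56 + 7))² - 1*227633714 = (17*(⅕) - 49)² - 227633714 = (17/5 - 49)² - 227633714 = (-228/5)² - 227633714 = 51984/25 - 227633714 = -5690790866/25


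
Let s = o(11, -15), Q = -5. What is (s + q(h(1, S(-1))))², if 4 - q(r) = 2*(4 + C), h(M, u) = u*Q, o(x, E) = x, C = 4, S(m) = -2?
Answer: 1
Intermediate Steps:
h(M, u) = -5*u (h(M, u) = u*(-5) = -5*u)
s = 11
q(r) = -12 (q(r) = 4 - 2*(4 + 4) = 4 - 2*8 = 4 - 1*16 = 4 - 16 = -12)
(s + q(h(1, S(-1))))² = (11 - 12)² = (-1)² = 1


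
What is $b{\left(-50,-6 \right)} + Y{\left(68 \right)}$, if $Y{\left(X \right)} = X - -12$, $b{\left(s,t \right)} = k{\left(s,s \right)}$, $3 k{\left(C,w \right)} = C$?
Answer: $\frac{190}{3} \approx 63.333$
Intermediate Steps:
$k{\left(C,w \right)} = \frac{C}{3}$
$b{\left(s,t \right)} = \frac{s}{3}$
$Y{\left(X \right)} = 12 + X$ ($Y{\left(X \right)} = X + 12 = 12 + X$)
$b{\left(-50,-6 \right)} + Y{\left(68 \right)} = \frac{1}{3} \left(-50\right) + \left(12 + 68\right) = - \frac{50}{3} + 80 = \frac{190}{3}$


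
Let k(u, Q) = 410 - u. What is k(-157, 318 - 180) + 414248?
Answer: 414815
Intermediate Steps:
k(-157, 318 - 180) + 414248 = (410 - 1*(-157)) + 414248 = (410 + 157) + 414248 = 567 + 414248 = 414815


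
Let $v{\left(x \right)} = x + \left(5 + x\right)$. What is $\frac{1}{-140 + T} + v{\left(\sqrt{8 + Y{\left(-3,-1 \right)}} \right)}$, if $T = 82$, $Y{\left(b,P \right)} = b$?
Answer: $\frac{289}{58} + 2 \sqrt{5} \approx 9.4549$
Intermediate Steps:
$v{\left(x \right)} = 5 + 2 x$
$\frac{1}{-140 + T} + v{\left(\sqrt{8 + Y{\left(-3,-1 \right)}} \right)} = \frac{1}{-140 + 82} + \left(5 + 2 \sqrt{8 - 3}\right) = \frac{1}{-58} + \left(5 + 2 \sqrt{5}\right) = - \frac{1}{58} + \left(5 + 2 \sqrt{5}\right) = \frac{289}{58} + 2 \sqrt{5}$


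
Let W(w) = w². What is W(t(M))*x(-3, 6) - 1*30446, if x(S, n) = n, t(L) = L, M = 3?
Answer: -30392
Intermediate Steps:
W(t(M))*x(-3, 6) - 1*30446 = 3²*6 - 1*30446 = 9*6 - 30446 = 54 - 30446 = -30392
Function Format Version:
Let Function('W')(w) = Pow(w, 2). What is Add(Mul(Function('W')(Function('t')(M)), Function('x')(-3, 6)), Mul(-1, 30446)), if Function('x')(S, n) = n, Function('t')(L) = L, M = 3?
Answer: -30392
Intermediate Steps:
Add(Mul(Function('W')(Function('t')(M)), Function('x')(-3, 6)), Mul(-1, 30446)) = Add(Mul(Pow(3, 2), 6), Mul(-1, 30446)) = Add(Mul(9, 6), -30446) = Add(54, -30446) = -30392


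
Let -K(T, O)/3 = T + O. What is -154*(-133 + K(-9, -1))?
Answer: 15862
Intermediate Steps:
K(T, O) = -3*O - 3*T (K(T, O) = -3*(T + O) = -3*(O + T) = -3*O - 3*T)
-154*(-133 + K(-9, -1)) = -154*(-133 + (-3*(-1) - 3*(-9))) = -154*(-133 + (3 + 27)) = -154*(-133 + 30) = -154*(-103) = 15862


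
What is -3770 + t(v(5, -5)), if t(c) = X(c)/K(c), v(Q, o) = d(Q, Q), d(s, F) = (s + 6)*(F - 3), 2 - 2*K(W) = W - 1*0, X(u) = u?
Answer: -18861/5 ≈ -3772.2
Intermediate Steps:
K(W) = 1 - W/2 (K(W) = 1 - (W - 1*0)/2 = 1 - (W + 0)/2 = 1 - W/2)
d(s, F) = (-3 + F)*(6 + s) (d(s, F) = (6 + s)*(-3 + F) = (-3 + F)*(6 + s))
v(Q, o) = -18 + Q² + 3*Q (v(Q, o) = -18 - 3*Q + 6*Q + Q*Q = -18 - 3*Q + 6*Q + Q² = -18 + Q² + 3*Q)
t(c) = c/(1 - c/2)
-3770 + t(v(5, -5)) = -3770 - 2*(-18 + 5² + 3*5)/(-2 + (-18 + 5² + 3*5)) = -3770 - 2*(-18 + 25 + 15)/(-2 + (-18 + 25 + 15)) = -3770 - 2*22/(-2 + 22) = -3770 - 2*22/20 = -3770 - 2*22*1/20 = -3770 - 11/5 = -18861/5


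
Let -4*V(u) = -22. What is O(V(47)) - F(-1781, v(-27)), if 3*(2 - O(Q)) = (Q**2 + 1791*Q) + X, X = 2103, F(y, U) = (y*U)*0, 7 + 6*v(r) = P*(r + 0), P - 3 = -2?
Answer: -47911/12 ≈ -3992.6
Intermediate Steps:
P = 1 (P = 3 - 2 = 1)
v(r) = -7/6 + r/6 (v(r) = -7/6 + (1*(r + 0))/6 = -7/6 + (1*r)/6 = -7/6 + r/6)
V(u) = 11/2 (V(u) = -1/4*(-22) = 11/2)
F(y, U) = 0 (F(y, U) = (U*y)*0 = 0)
O(Q) = -699 - 597*Q - Q**2/3 (O(Q) = 2 - ((Q**2 + 1791*Q) + 2103)/3 = 2 - (2103 + Q**2 + 1791*Q)/3 = 2 + (-701 - 597*Q - Q**2/3) = -699 - 597*Q - Q**2/3)
O(V(47)) - F(-1781, v(-27)) = (-699 - 597*11/2 - (11/2)**2/3) - 1*0 = (-699 - 6567/2 - 1/3*121/4) + 0 = (-699 - 6567/2 - 121/12) + 0 = -47911/12 + 0 = -47911/12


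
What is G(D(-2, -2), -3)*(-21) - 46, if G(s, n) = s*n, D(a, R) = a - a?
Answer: -46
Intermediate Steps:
D(a, R) = 0
G(s, n) = n*s
G(D(-2, -2), -3)*(-21) - 46 = -3*0*(-21) - 46 = 0*(-21) - 46 = 0 - 46 = -46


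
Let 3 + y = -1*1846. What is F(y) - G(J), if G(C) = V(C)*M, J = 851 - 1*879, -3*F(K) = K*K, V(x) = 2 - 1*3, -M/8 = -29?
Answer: -3418105/3 ≈ -1.1394e+6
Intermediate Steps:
M = 232 (M = -8*(-29) = 232)
V(x) = -1 (V(x) = 2 - 3 = -1)
y = -1849 (y = -3 - 1*1846 = -3 - 1846 = -1849)
F(K) = -K²/3 (F(K) = -K*K/3 = -K²/3)
J = -28 (J = 851 - 879 = -28)
G(C) = -232 (G(C) = -1*232 = -232)
F(y) - G(J) = -⅓*(-1849)² - 1*(-232) = -⅓*3418801 + 232 = -3418801/3 + 232 = -3418105/3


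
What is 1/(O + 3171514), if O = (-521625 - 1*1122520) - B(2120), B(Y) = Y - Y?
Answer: 1/1527369 ≈ 6.5472e-7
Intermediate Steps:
B(Y) = 0
O = -1644145 (O = (-521625 - 1*1122520) - 1*0 = (-521625 - 1122520) + 0 = -1644145 + 0 = -1644145)
1/(O + 3171514) = 1/(-1644145 + 3171514) = 1/1527369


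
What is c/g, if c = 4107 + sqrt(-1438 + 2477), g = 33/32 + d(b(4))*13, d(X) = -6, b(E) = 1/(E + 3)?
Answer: -43808/821 - 32*sqrt(1039)/2463 ≈ -53.778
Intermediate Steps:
b(E) = 1/(3 + E)
g = -2463/32 (g = 33/32 - 6*13 = 33*(1/32) - 78 = 33/32 - 78 = -2463/32 ≈ -76.969)
c = 4107 + sqrt(1039) ≈ 4139.2
c/g = (4107 + sqrt(1039))/(-2463/32) = (4107 + sqrt(1039))*(-32/2463) = -43808/821 - 32*sqrt(1039)/2463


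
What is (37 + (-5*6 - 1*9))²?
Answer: 4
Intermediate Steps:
(37 + (-5*6 - 1*9))² = (37 + (-30 - 9))² = (37 - 39)² = (-2)² = 4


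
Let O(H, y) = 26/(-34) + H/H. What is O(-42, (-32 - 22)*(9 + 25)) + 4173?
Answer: 70945/17 ≈ 4173.2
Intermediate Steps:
O(H, y) = 4/17 (O(H, y) = 26*(-1/34) + 1 = -13/17 + 1 = 4/17)
O(-42, (-32 - 22)*(9 + 25)) + 4173 = 4/17 + 4173 = 70945/17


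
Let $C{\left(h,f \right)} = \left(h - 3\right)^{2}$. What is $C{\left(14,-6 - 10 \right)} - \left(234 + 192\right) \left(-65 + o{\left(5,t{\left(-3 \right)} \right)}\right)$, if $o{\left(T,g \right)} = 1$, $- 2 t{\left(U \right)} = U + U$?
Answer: $27385$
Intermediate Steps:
$t{\left(U \right)} = - U$ ($t{\left(U \right)} = - \frac{U + U}{2} = - \frac{2 U}{2} = - U$)
$C{\left(h,f \right)} = \left(-3 + h\right)^{2}$
$C{\left(14,-6 - 10 \right)} - \left(234 + 192\right) \left(-65 + o{\left(5,t{\left(-3 \right)} \right)}\right) = \left(-3 + 14\right)^{2} - \left(234 + 192\right) \left(-65 + 1\right) = 11^{2} - 426 \left(-64\right) = 121 - -27264 = 121 + 27264 = 27385$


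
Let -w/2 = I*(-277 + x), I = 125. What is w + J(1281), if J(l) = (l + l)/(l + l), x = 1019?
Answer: -185499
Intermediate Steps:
J(l) = 1 (J(l) = (2*l)/((2*l)) = (2*l)*(1/(2*l)) = 1)
w = -185500 (w = -250*(-277 + 1019) = -250*742 = -2*92750 = -185500)
w + J(1281) = -185500 + 1 = -185499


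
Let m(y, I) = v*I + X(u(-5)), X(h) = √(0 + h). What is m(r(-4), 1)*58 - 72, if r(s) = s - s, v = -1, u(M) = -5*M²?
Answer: -130 + 290*I*√5 ≈ -130.0 + 648.46*I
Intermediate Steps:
X(h) = √h
r(s) = 0
m(y, I) = -I + 5*I*√5 (m(y, I) = -I + √(-5*(-5)²) = -I + √(-5*25) = -I + √(-125) = -I + 5*I*√5)
m(r(-4), 1)*58 - 72 = (-1*1 + 5*I*√5)*58 - 72 = (-1 + 5*I*√5)*58 - 72 = (-58 + 290*I*√5) - 72 = -130 + 290*I*√5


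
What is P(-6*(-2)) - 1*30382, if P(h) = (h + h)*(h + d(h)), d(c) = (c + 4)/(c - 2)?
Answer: -150278/5 ≈ -30056.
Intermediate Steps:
d(c) = (4 + c)/(-2 + c)
P(h) = 2*h*(h + (4 + h)/(-2 + h)) (P(h) = (h + h)*(h + (4 + h)/(-2 + h)) = (2*h)*(h + (4 + h)/(-2 + h)) = 2*h*(h + (4 + h)/(-2 + h)))
P(-6*(-2)) - 1*30382 = 2*(-6*(-2))*(4 + (-6*(-2))² - (-6)*(-2))/(-2 - 6*(-2)) - 1*30382 = 2*12*(4 + 12² - 1*12)/(-2 + 12) - 30382 = 2*12*(4 + 144 - 12)/10 - 30382 = 2*12*(⅒)*136 - 30382 = 1632/5 - 30382 = -150278/5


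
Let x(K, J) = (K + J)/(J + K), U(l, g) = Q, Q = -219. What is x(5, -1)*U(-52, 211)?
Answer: -219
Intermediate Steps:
U(l, g) = -219
x(K, J) = 1 (x(K, J) = (J + K)/(J + K) = 1)
x(5, -1)*U(-52, 211) = 1*(-219) = -219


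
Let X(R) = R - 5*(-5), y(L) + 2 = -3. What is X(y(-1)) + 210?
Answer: 230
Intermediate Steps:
y(L) = -5 (y(L) = -2 - 3 = -5)
X(R) = 25 + R (X(R) = R + 25 = 25 + R)
X(y(-1)) + 210 = (25 - 5) + 210 = 20 + 210 = 230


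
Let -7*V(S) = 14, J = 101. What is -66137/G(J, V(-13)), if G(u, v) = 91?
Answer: -66137/91 ≈ -726.78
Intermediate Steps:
V(S) = -2 (V(S) = -⅐*14 = -2)
-66137/G(J, V(-13)) = -66137/91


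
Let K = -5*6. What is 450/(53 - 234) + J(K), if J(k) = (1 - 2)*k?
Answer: 4980/181 ≈ 27.514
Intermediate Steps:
K = -30
J(k) = -k
450/(53 - 234) + J(K) = 450/(53 - 234) - 1*(-30) = 450/(-181) + 30 = -1/181*450 + 30 = -450/181 + 30 = 4980/181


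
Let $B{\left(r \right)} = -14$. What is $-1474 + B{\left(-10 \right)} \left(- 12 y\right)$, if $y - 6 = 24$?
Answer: $3566$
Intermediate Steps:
$y = 30$ ($y = 6 + 24 = 30$)
$-1474 + B{\left(-10 \right)} \left(- 12 y\right) = -1474 - 14 \left(\left(-12\right) 30\right) = -1474 - -5040 = -1474 + 5040 = 3566$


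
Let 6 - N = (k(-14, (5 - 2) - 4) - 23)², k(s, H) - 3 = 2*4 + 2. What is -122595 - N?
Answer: -122501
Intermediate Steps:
k(s, H) = 13 (k(s, H) = 3 + (2*4 + 2) = 3 + (8 + 2) = 3 + 10 = 13)
N = -94 (N = 6 - (13 - 23)² = 6 - 1*(-10)² = 6 - 1*100 = 6 - 100 = -94)
-122595 - N = -122595 - 1*(-94) = -122595 + 94 = -122501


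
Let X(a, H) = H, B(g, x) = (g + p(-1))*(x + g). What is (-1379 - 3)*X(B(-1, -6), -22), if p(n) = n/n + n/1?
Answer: 30404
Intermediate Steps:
p(n) = 1 + n (p(n) = 1 + n*1 = 1 + n)
B(g, x) = g*(g + x) (B(g, x) = (g + (1 - 1))*(x + g) = (g + 0)*(g + x) = g*(g + x))
(-1379 - 3)*X(B(-1, -6), -22) = (-1379 - 3)*(-22) = -1382*(-22) = 30404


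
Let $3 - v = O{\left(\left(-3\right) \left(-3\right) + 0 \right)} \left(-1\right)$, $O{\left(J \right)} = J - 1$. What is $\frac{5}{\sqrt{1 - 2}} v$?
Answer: $- 55 i \approx - 55.0 i$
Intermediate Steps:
$O{\left(J \right)} = -1 + J$
$v = 11$ ($v = 3 - \left(-1 + \left(\left(-3\right) \left(-3\right) + 0\right)\right) \left(-1\right) = 3 - \left(-1 + \left(9 + 0\right)\right) \left(-1\right) = 3 - \left(-1 + 9\right) \left(-1\right) = 3 - 8 \left(-1\right) = 3 - -8 = 3 + 8 = 11$)
$\frac{5}{\sqrt{1 - 2}} v = \frac{5}{\sqrt{1 - 2}} \cdot 11 = \frac{5}{\sqrt{-1}} \cdot 11 = \frac{5}{i} 11 = 5 \left(- i\right) 11 = - 5 i 11 = - 55 i$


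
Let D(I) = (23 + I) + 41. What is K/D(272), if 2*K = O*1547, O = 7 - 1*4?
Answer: 221/32 ≈ 6.9063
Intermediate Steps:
O = 3 (O = 7 - 4 = 3)
D(I) = 64 + I
K = 4641/2 (K = (3*1547)/2 = (½)*4641 = 4641/2 ≈ 2320.5)
K/D(272) = 4641/(2*(64 + 272)) = (4641/2)/336 = (4641/2)*(1/336) = 221/32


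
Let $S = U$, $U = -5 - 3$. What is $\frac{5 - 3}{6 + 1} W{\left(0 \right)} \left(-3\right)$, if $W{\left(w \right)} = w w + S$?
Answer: $\frac{48}{7} \approx 6.8571$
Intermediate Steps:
$U = -8$ ($U = -5 - 3 = -8$)
$S = -8$
$W{\left(w \right)} = -8 + w^{2}$ ($W{\left(w \right)} = w w - 8 = w^{2} - 8 = -8 + w^{2}$)
$\frac{5 - 3}{6 + 1} W{\left(0 \right)} \left(-3\right) = \frac{5 - 3}{6 + 1} \left(-8 + 0^{2}\right) \left(-3\right) = \frac{2}{7} \left(-8 + 0\right) \left(-3\right) = 2 \cdot \frac{1}{7} \left(-8\right) \left(-3\right) = \frac{2}{7} \left(-8\right) \left(-3\right) = \left(- \frac{16}{7}\right) \left(-3\right) = \frac{48}{7}$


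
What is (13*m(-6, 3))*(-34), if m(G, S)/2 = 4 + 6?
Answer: -8840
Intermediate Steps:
m(G, S) = 20 (m(G, S) = 2*(4 + 6) = 2*10 = 20)
(13*m(-6, 3))*(-34) = (13*20)*(-34) = 260*(-34) = -8840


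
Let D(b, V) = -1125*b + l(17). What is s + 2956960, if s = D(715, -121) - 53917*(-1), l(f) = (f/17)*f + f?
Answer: 2206536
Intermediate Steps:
l(f) = f + f²/17 (l(f) = (f*(1/17))*f + f = (f/17)*f + f = f²/17 + f = f + f²/17)
D(b, V) = 34 - 1125*b (D(b, V) = -1125*b + (1/17)*17*(17 + 17) = -1125*b + (1/17)*17*34 = -1125*b + 34 = 34 - 1125*b)
s = -750424 (s = (34 - 1125*715) - 53917*(-1) = (34 - 804375) - 1*(-53917) = -804341 + 53917 = -750424)
s + 2956960 = -750424 + 2956960 = 2206536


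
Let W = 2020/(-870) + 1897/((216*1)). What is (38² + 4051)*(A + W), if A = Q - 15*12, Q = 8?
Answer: -5697979805/6264 ≈ -9.0964e+5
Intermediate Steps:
A = -172 (A = 8 - 15*12 = 8 - 180 = -172)
W = 40469/6264 (W = 2020*(-1/870) + 1897/216 = -202/87 + 1897*(1/216) = -202/87 + 1897/216 = 40469/6264 ≈ 6.4606)
(38² + 4051)*(A + W) = (38² + 4051)*(-172 + 40469/6264) = (1444 + 4051)*(-1036939/6264) = 5495*(-1036939/6264) = -5697979805/6264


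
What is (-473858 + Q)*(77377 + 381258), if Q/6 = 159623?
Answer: 221924303800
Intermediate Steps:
Q = 957738 (Q = 6*159623 = 957738)
(-473858 + Q)*(77377 + 381258) = (-473858 + 957738)*(77377 + 381258) = 483880*458635 = 221924303800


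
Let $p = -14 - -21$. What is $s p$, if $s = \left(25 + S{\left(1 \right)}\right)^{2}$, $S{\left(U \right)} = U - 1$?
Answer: $4375$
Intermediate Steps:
$S{\left(U \right)} = -1 + U$ ($S{\left(U \right)} = U - 1 = -1 + U$)
$p = 7$ ($p = -14 + 21 = 7$)
$s = 625$ ($s = \left(25 + \left(-1 + 1\right)\right)^{2} = \left(25 + 0\right)^{2} = 25^{2} = 625$)
$s p = 625 \cdot 7 = 4375$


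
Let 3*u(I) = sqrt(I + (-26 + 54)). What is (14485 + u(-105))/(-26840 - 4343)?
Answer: -14485/31183 - I*sqrt(77)/93549 ≈ -0.46452 - 9.3801e-5*I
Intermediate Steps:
u(I) = sqrt(28 + I)/3 (u(I) = sqrt(I + (-26 + 54))/3 = sqrt(I + 28)/3 = sqrt(28 + I)/3)
(14485 + u(-105))/(-26840 - 4343) = (14485 + sqrt(28 - 105)/3)/(-26840 - 4343) = (14485 + sqrt(-77)/3)/(-31183) = (14485 + (I*sqrt(77))/3)*(-1/31183) = (14485 + I*sqrt(77)/3)*(-1/31183) = -14485/31183 - I*sqrt(77)/93549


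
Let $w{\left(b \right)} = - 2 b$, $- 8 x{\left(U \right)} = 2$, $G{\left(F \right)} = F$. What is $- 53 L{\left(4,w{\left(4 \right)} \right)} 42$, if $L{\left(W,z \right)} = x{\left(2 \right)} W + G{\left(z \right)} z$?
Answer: $-140238$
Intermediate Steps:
$x{\left(U \right)} = - \frac{1}{4}$ ($x{\left(U \right)} = \left(- \frac{1}{8}\right) 2 = - \frac{1}{4}$)
$L{\left(W,z \right)} = z^{2} - \frac{W}{4}$ ($L{\left(W,z \right)} = - \frac{W}{4} + z z = - \frac{W}{4} + z^{2} = z^{2} - \frac{W}{4}$)
$- 53 L{\left(4,w{\left(4 \right)} \right)} 42 = - 53 \left(\left(\left(-2\right) 4\right)^{2} - 1\right) 42 = - 53 \left(\left(-8\right)^{2} - 1\right) 42 = - 53 \left(64 - 1\right) 42 = \left(-53\right) 63 \cdot 42 = \left(-3339\right) 42 = -140238$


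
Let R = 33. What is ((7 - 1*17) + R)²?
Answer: 529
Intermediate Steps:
((7 - 1*17) + R)² = ((7 - 1*17) + 33)² = ((7 - 17) + 33)² = (-10 + 33)² = 23² = 529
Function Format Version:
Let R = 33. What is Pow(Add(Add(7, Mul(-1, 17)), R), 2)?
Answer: 529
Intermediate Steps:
Pow(Add(Add(7, Mul(-1, 17)), R), 2) = Pow(Add(Add(7, Mul(-1, 17)), 33), 2) = Pow(Add(Add(7, -17), 33), 2) = Pow(Add(-10, 33), 2) = Pow(23, 2) = 529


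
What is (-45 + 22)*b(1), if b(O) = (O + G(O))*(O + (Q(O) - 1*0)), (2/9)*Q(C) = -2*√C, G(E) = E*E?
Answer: 368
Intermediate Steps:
G(E) = E²
Q(C) = -9*√C (Q(C) = 9*(-2*√C)/2 = -9*√C)
b(O) = (O + O²)*(O - 9*√O) (b(O) = (O + O²)*(O + (-9*√O - 1*0)) = (O + O²)*(O + (-9*√O + 0)) = (O + O²)*(O - 9*√O))
(-45 + 22)*b(1) = (-45 + 22)*(1² + 1³ - 9*1^(3/2) - 9*1^(5/2)) = -23*(1 + 1 - 9*1 - 9*1) = -23*(1 + 1 - 9 - 9) = -23*(-16) = 368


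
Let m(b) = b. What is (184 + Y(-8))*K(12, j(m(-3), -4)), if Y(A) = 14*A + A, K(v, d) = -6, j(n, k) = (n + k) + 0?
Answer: -384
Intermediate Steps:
j(n, k) = k + n (j(n, k) = (k + n) + 0 = k + n)
Y(A) = 15*A
(184 + Y(-8))*K(12, j(m(-3), -4)) = (184 + 15*(-8))*(-6) = (184 - 120)*(-6) = 64*(-6) = -384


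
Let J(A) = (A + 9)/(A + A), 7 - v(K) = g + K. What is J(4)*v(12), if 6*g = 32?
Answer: -403/24 ≈ -16.792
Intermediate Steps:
g = 16/3 (g = (⅙)*32 = 16/3 ≈ 5.3333)
v(K) = 5/3 - K (v(K) = 7 - (16/3 + K) = 7 + (-16/3 - K) = 5/3 - K)
J(A) = (9 + A)/(2*A) (J(A) = (9 + A)/((2*A)) = (9 + A)*(1/(2*A)) = (9 + A)/(2*A))
J(4)*v(12) = ((½)*(9 + 4)/4)*(5/3 - 1*12) = ((½)*(¼)*13)*(5/3 - 12) = (13/8)*(-31/3) = -403/24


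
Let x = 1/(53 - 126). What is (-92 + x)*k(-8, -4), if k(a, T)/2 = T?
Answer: 53736/73 ≈ 736.11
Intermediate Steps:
x = -1/73 (x = 1/(-73) = -1/73 ≈ -0.013699)
k(a, T) = 2*T
(-92 + x)*k(-8, -4) = (-92 - 1/73)*(2*(-4)) = -6717/73*(-8) = 53736/73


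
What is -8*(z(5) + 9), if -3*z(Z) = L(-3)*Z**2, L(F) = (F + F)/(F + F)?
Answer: -16/3 ≈ -5.3333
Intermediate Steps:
L(F) = 1 (L(F) = (2*F)/((2*F)) = (2*F)*(1/(2*F)) = 1)
z(Z) = -Z**2/3
-8*(z(5) + 9) = -8*(-1/3*5**2 + 9) = -8*(-1/3*25 + 9) = -8*(-25/3 + 9) = -8*2/3 = -16/3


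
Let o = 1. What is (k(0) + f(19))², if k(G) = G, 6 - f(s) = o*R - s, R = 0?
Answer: 625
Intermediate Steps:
f(s) = 6 + s (f(s) = 6 - (1*0 - s) = 6 - (0 - s) = 6 - (-1)*s = 6 + s)
(k(0) + f(19))² = (0 + (6 + 19))² = (0 + 25)² = 25² = 625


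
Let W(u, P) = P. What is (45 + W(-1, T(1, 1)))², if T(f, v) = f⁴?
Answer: 2116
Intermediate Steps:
(45 + W(-1, T(1, 1)))² = (45 + 1⁴)² = (45 + 1)² = 46² = 2116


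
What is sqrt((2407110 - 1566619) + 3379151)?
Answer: sqrt(4219642) ≈ 2054.2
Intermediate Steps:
sqrt((2407110 - 1566619) + 3379151) = sqrt(840491 + 3379151) = sqrt(4219642)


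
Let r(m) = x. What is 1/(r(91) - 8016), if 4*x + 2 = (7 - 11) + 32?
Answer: -2/16019 ≈ -0.00012485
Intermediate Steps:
x = 13/2 (x = -1/2 + ((7 - 11) + 32)/4 = -1/2 + (-4 + 32)/4 = -1/2 + (1/4)*28 = -1/2 + 7 = 13/2 ≈ 6.5000)
r(m) = 13/2
1/(r(91) - 8016) = 1/(13/2 - 8016) = 1/(-16019/2) = -2/16019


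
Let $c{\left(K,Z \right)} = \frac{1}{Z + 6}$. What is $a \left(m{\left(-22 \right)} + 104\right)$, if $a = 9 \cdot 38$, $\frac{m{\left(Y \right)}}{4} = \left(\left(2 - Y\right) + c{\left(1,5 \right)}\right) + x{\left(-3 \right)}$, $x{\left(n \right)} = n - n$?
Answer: $\frac{753768}{11} \approx 68524.0$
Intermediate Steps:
$c{\left(K,Z \right)} = \frac{1}{6 + Z}$
$x{\left(n \right)} = 0$
$m{\left(Y \right)} = \frac{92}{11} - 4 Y$ ($m{\left(Y \right)} = 4 \left(\left(\left(2 - Y\right) + \frac{1}{6 + 5}\right) + 0\right) = 4 \left(\left(\left(2 - Y\right) + \frac{1}{11}\right) + 0\right) = 4 \left(\left(\frac{23}{11} - Y\right) + 0\right) = 4 \left(\frac{23}{11} - Y\right) = \frac{92}{11} - 4 Y$)
$a = 342$
$a \left(m{\left(-22 \right)} + 104\right) = 342 \left(\left(\frac{92}{11} - -88\right) + 104\right) = 342 \left(\left(\frac{92}{11} + 88\right) + 104\right) = 342 \left(\frac{1060}{11} + 104\right) = 342 \cdot \frac{2204}{11} = \frac{753768}{11}$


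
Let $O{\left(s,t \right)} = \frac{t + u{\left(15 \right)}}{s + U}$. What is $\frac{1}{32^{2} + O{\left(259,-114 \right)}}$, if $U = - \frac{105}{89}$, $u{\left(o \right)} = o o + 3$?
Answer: $\frac{11473}{11753425} \approx 0.00097614$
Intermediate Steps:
$u{\left(o \right)} = 3 + o^{2}$ ($u{\left(o \right)} = o^{2} + 3 = 3 + o^{2}$)
$U = - \frac{105}{89}$ ($U = \left(-105\right) \frac{1}{89} = - \frac{105}{89} \approx -1.1798$)
$O{\left(s,t \right)} = \frac{228 + t}{- \frac{105}{89} + s}$ ($O{\left(s,t \right)} = \frac{t + \left(3 + 15^{2}\right)}{s - \frac{105}{89}} = \frac{t + \left(3 + 225\right)}{- \frac{105}{89} + s} = \frac{t + 228}{- \frac{105}{89} + s} = \frac{228 + t}{- \frac{105}{89} + s}$)
$\frac{1}{32^{2} + O{\left(259,-114 \right)}} = \frac{1}{32^{2} + \frac{89 \left(228 - 114\right)}{-105 + 89 \cdot 259}} = \frac{1}{1024 + 89 \frac{1}{-105 + 23051} \cdot 114} = \frac{1}{1024 + 89 \cdot \frac{1}{22946} \cdot 114} = \frac{1}{1024 + \frac{5073}{11473}} = \frac{1}{\frac{11753425}{11473}} = \frac{11473}{11753425}$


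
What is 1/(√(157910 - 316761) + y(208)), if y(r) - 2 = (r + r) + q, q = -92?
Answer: 326/265127 - I*√158851/265127 ≈ 0.0012296 - 0.0015033*I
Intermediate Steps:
y(r) = -90 + 2*r (y(r) = 2 + ((r + r) - 92) = 2 + (2*r - 92) = 2 + (-92 + 2*r) = -90 + 2*r)
1/(√(157910 - 316761) + y(208)) = 1/(√(157910 - 316761) + (-90 + 2*208)) = 1/(√(-158851) + (-90 + 416)) = 1/(I*√158851 + 326) = 1/(326 + I*√158851)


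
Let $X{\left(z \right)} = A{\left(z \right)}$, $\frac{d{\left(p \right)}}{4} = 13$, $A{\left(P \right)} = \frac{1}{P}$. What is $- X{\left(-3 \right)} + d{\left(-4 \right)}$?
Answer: $\frac{157}{3} \approx 52.333$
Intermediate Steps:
$d{\left(p \right)} = 52$ ($d{\left(p \right)} = 4 \cdot 13 = 52$)
$X{\left(z \right)} = \frac{1}{z}$
$- X{\left(-3 \right)} + d{\left(-4 \right)} = - \frac{1}{-3} + 52 = \left(-1\right) \left(- \frac{1}{3}\right) + 52 = \frac{1}{3} + 52 = \frac{157}{3}$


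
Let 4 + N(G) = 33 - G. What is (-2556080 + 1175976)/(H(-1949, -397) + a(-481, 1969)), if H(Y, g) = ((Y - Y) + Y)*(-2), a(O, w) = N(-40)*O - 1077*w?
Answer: 172513/268738 ≈ 0.64194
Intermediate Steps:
N(G) = 29 - G (N(G) = -4 + (33 - G) = 29 - G)
a(O, w) = -1077*w + 69*O (a(O, w) = (29 - 1*(-40))*O - 1077*w = (29 + 40)*O - 1077*w = 69*O - 1077*w = -1077*w + 69*O)
H(Y, g) = -2*Y (H(Y, g) = (0 + Y)*(-2) = Y*(-2) = -2*Y)
(-2556080 + 1175976)/(H(-1949, -397) + a(-481, 1969)) = (-2556080 + 1175976)/(-2*(-1949) + (-1077*1969 + 69*(-481))) = -1380104/(3898 + (-2120613 - 33189)) = -1380104/(3898 - 2153802) = -1380104/(-2149904) = -1380104*(-1/2149904) = 172513/268738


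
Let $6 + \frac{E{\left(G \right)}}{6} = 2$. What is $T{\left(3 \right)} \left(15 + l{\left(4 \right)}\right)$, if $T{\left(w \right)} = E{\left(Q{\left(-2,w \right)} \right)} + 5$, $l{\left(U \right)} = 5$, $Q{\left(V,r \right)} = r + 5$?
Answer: $-380$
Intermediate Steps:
$Q{\left(V,r \right)} = 5 + r$
$E{\left(G \right)} = -24$ ($E{\left(G \right)} = -36 + 6 \cdot 2 = -36 + 12 = -24$)
$T{\left(w \right)} = -19$ ($T{\left(w \right)} = -24 + 5 = -19$)
$T{\left(3 \right)} \left(15 + l{\left(4 \right)}\right) = - 19 \left(15 + 5\right) = \left(-19\right) 20 = -380$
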